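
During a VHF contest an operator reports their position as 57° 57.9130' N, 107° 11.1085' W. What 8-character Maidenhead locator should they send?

DO67jx71

Shift to the Maidenhead origin (180°W, 90°S): lon 72.81486, lat 147.96522.
Field (20°×10°, letters A–R): lon ⌊72.81486/20⌋ = 3 → D; lat ⌊147.96522/10⌋ = 14 → O.
Square (2°×1°, digits 0–9): lon ⌊12.81486/2⌋ = 6; lat ⌊7.96522/1⌋ = 7.
Subsquare (5′×2.5′, letters a–x): lon ⌊0.81486/0.0833333⌋ = 9 → j; lat ⌊0.96522/0.0416667⌋ = 23 → x.
Extended square (30″×15″, digits 0–9): lon ⌊0.06486/0.00833333⌋ = 7; lat ⌊0.00688/0.00416667⌋ = 1.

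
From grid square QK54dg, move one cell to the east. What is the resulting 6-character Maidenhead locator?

Longitude subsquare d = 3; +1 → 4 = e.
The latitude characters are unchanged.

QK54eg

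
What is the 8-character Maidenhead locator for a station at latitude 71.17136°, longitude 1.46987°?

JQ01re61

Add 180° to longitude and 90° to latitude: 181.46987, 161.17136.
Field (20°×10°, letters A–R): 181.46987/20 → 9 → J, 161.17136/10 → 16 → Q; chars JQ.
Square (2°×1°, digits 0–9): 1.46987/2 → 0, 1.17136/1 → 1; chars 01.
Subsquare (5′×2.5′, letters a–x): 1.46987/0.0833333 → 17 → r, 0.17136/0.0416667 → 4 → e; chars re.
Extended square (30″×15″, digits 0–9): 0.05320/0.00833333 → 6, 0.00469/0.00416667 → 1; chars 61.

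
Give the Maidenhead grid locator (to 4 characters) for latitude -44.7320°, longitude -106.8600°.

DE65

Offset from 180°W / 90°S: lon 73.14°, lat 45.27°.
Field: 73.14/20 → 3 → D, 45.27/10 → 4 → E; chars DE.
Square: 13.14/2 → 6, 5.27/1 → 5; chars 65.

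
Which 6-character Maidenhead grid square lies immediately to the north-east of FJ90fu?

FJ90gv

Longitude subsquare f = 5; +1 → 6 = g.
Latitude subsquare u = 20; +1 → 21 = v.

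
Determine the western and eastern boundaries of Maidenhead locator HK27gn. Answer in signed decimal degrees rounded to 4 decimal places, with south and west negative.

-35.5000, -35.4167

Field H=7, K=10: +7·20° lon, +10·10° lat → SW at lon -40°, lat 10°.
Square 2, 7: +2·2° lon, +7·1° lat → SW at lon -36°, lat 17°.
Subsquare g=6, n=13: +6·0.0833333° lon, +13·0.0416667° lat → SW at lon -35.5°, lat 17.5417°.
Cell spans 0.0833333° lon × 0.0416667° lat.
west -35.5000, east -35.4167.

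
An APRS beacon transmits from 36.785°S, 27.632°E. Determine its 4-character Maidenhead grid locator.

Add 180° to longitude and 90° to latitude: 207.63, 53.22.
Field: lon ⌊207.63/20⌋ = 10 → K; lat ⌊53.22/10⌋ = 5 → F.
Square: lon ⌊7.63/2⌋ = 3; lat ⌊3.22/1⌋ = 3.

KF33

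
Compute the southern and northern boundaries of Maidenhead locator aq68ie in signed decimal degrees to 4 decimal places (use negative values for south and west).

78.1667, 78.2083

Field A=0, Q=16: +0·20° lon, +16·10° lat → SW at lon -180°, lat 70°.
Square 6, 8: +6·2° lon, +8·1° lat → SW at lon -168°, lat 78°.
Subsquare i=8, e=4: +8·0.0833333° lon, +4·0.0416667° lat → SW at lon -167.333°, lat 78.1667°.
Cell spans 0.0833333° lon × 0.0416667° lat.
south 78.1667, north 78.2083.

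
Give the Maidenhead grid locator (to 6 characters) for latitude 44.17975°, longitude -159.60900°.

Shift to the Maidenhead origin (180°W, 90°S): lon 20.3910, lat 134.1798.
Field (20°×10°, letters A–R): lon ⌊20.3910/20⌋ = 1 → B; lat ⌊134.1798/10⌋ = 13 → N.
Square (2°×1°, digits 0–9): lon ⌊0.3910/2⌋ = 0; lat ⌊4.1798/1⌋ = 4.
Subsquare (5′×2.5′, letters a–x): lon ⌊0.3910/0.0833333⌋ = 4 → e; lat ⌊0.1798/0.0416667⌋ = 4 → e.

BN04ee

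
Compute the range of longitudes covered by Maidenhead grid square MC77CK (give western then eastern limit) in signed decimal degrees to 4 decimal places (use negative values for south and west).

74.1667, 74.2500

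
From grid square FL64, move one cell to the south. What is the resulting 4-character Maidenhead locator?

FL63

Latitude square 4; −1 → 3.
The longitude characters are unchanged.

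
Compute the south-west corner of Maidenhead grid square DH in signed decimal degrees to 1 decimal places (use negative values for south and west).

Field D=3, H=7: +3·20° lon, +7·10° lat → SW at lon -120°, lat -20°.
latitude -20.0, longitude -120.0.

-20.0, -120.0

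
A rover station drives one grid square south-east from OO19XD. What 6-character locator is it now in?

Longitude subsquare x = 23; +1 → 24, wraps to 0 = a, carry into square.
Longitude square 1; +1 → 2.
Latitude subsquare d = 3; −1 → 2 = c.

OO29ac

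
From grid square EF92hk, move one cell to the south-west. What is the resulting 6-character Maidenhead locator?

Longitude subsquare h = 7; −1 → 6 = g.
Latitude subsquare k = 10; −1 → 9 = j.

EF92gj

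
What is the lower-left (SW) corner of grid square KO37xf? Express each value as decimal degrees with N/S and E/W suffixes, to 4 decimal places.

57.2083° N, 27.9167° E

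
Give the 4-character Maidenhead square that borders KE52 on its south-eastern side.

KE61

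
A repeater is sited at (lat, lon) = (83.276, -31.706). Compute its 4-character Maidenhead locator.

Offset from 180°W / 90°S: lon 148.29°, lat 173.28°.
Field (20°×10°, letters A–R): 148.29/20 → 7 → H, 173.28/10 → 17 → R; chars HR.
Square (2°×1°, digits 0–9): 8.29/2 → 4, 3.28/1 → 3; chars 43.

HR43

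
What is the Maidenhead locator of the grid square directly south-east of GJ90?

Longitude square 9; +1 → 10, wraps to 0, carry into field.
Longitude field G = 6; +1 → 7 = H.
Latitude square 0; −1 → -1, wraps to 9, carry into field.
Latitude field J = 9; −1 → 8 = I.

HI09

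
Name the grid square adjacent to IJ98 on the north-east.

JJ09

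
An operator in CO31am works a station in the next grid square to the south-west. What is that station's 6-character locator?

CO21xl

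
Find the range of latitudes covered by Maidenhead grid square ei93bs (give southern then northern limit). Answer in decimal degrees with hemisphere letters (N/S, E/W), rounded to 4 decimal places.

Field E=4, I=8: +4·20° lon, +8·10° lat → SW at lon -100°, lat -10°.
Square 9, 3: +9·2° lon, +3·1° lat → SW at lon -82°, lat -7°.
Subsquare b=1, s=18: +1·0.0833333° lon, +18·0.0416667° lat → SW at lon -81.9167°, lat -6.25°.
Cell spans 0.0833333° lon × 0.0416667° lat.
south 6.2500° S, north 6.2083° S.

6.2500° S, 6.2083° S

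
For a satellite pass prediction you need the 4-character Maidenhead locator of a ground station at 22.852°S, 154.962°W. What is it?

Shift to the Maidenhead origin (180°W, 90°S): lon 25.04, lat 67.15.
Field: lon ⌊25.04/20⌋ = 1 → B; lat ⌊67.15/10⌋ = 6 → G.
Square: lon ⌊5.04/2⌋ = 2; lat ⌊7.15/1⌋ = 7.

BG27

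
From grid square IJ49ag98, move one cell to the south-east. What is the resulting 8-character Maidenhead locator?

IJ49bg07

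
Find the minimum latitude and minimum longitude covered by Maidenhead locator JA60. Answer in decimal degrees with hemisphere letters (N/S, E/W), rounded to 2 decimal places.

Field J=9, A=0: +9·20° lon, +0·10° lat → SW at lon 0°, lat -90°.
Square 6, 0: +6·2° lon, +0·1° lat → SW at lon 12°, lat -90°.
latitude 90.00° S, longitude 12.00° E.

90.00° S, 12.00° E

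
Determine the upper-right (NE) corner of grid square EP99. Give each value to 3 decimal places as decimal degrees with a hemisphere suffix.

70.000° N, 80.000° W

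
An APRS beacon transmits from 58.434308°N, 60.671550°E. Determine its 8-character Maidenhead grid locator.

MO08ik04

Offset from 180°W / 90°S: lon 240.67155°, lat 148.43431°.
Field: 240.67155/20 → 12 → M, 148.43431/10 → 14 → O; chars MO.
Square: 0.67155/2 → 0, 8.43431/1 → 8; chars 08.
Subsquare: 0.67155/0.0833333 → 8 → i, 0.43431/0.0416667 → 10 → k; chars ik.
Extended square: 0.00488/0.00833333 → 0, 0.01764/0.00416667 → 4; chars 04.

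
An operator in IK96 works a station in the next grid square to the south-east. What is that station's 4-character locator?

JK05

Longitude square 9; +1 → 10, wraps to 0, carry into field.
Longitude field I = 8; +1 → 9 = J.
Latitude square 6; −1 → 5.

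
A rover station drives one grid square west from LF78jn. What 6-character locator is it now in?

Longitude subsquare j = 9; −1 → 8 = i.
The latitude characters are unchanged.

LF78in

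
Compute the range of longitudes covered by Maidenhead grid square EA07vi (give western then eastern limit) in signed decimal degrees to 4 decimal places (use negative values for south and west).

Field E=4, A=0: +4·20° lon, +0·10° lat → SW at lon -100°, lat -90°.
Square 0, 7: +0·2° lon, +7·1° lat → SW at lon -100°, lat -83°.
Subsquare v=21, i=8: +21·0.0833333° lon, +8·0.0416667° lat → SW at lon -98.25°, lat -82.6667°.
Cell spans 0.0833333° lon × 0.0416667° lat.
west -98.2500, east -98.1667.

-98.2500, -98.1667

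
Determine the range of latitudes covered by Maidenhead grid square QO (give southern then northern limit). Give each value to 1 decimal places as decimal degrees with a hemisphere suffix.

50.0° N, 60.0° N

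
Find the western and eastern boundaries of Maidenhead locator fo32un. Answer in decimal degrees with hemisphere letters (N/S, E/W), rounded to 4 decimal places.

Field F=5, O=14: +5·20° lon, +14·10° lat → SW at lon -80°, lat 50°.
Square 3, 2: +3·2° lon, +2·1° lat → SW at lon -74°, lat 52°.
Subsquare u=20, n=13: +20·0.0833333° lon, +13·0.0416667° lat → SW at lon -72.3333°, lat 52.5417°.
Cell spans 0.0833333° lon × 0.0416667° lat.
west 72.3333° W, east 72.2500° W.

72.3333° W, 72.2500° W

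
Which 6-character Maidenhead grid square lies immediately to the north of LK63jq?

Latitude subsquare q = 16; +1 → 17 = r.
The longitude characters are unchanged.

LK63jr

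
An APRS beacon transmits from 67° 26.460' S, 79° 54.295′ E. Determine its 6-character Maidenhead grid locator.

Offset from 180°W / 90°S: lon 259.9049°, lat 22.5590°.
Field: 259.9049/20 → 12 → M, 22.5590/10 → 2 → C; chars MC.
Square: 19.9049/2 → 9, 2.5590/1 → 2; chars 92.
Subsquare: 1.9049/0.0833333 → 22 → w, 0.5590/0.0416667 → 13 → n; chars wn.

MC92wn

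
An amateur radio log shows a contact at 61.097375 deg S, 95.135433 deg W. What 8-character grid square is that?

Shift to the Maidenhead origin (180°W, 90°S): lon 84.86457, lat 28.90263.
Field: lon ⌊84.86457/20⌋ = 4 → E; lat ⌊28.90263/10⌋ = 2 → C.
Square: lon ⌊4.86457/2⌋ = 2; lat ⌊8.90263/1⌋ = 8.
Subsquare: lon ⌊0.86457/0.0833333⌋ = 10 → k; lat ⌊0.90263/0.0416667⌋ = 21 → v.
Extended square: lon ⌊0.03123/0.00833333⌋ = 3; lat ⌊0.02763/0.00416667⌋ = 6.

EC28kv36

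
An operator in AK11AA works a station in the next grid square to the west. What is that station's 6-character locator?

Longitude subsquare a = 0; −1 → -1, wraps to 23 = x, carry into square.
Longitude square 1; −1 → 0.
The latitude characters are unchanged.

AK01xa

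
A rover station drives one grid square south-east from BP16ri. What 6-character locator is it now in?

BP16sh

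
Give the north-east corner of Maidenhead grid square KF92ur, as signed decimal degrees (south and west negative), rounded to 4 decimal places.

-37.2500, 39.7500

Field K=10, F=5: +10·20° lon, +5·10° lat → SW at lon 20°, lat -40°.
Square 9, 2: +9·2° lon, +2·1° lat → SW at lon 38°, lat -38°.
Subsquare u=20, r=17: +20·0.0833333° lon, +17·0.0416667° lat → SW at lon 39.6667°, lat -37.2917°.
Cell spans 0.0833333° lon × 0.0416667° lat. NE corner is SW corner plus one full cell.
latitude -37.2500, longitude 39.7500.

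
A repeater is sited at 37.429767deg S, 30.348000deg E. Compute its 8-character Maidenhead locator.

Add 180° to longitude and 90° to latitude: 210.34800, 52.57023.
Field: lon ⌊210.34800/20⌋ = 10 → K; lat ⌊52.57023/10⌋ = 5 → F.
Square: lon ⌊10.34800/2⌋ = 5; lat ⌊2.57023/1⌋ = 2.
Subsquare: lon ⌊0.34800/0.0833333⌋ = 4 → e; lat ⌊0.57023/0.0416667⌋ = 13 → n.
Extended square: lon ⌊0.01467/0.00833333⌋ = 1; lat ⌊0.02857/0.00416667⌋ = 6.

KF52en16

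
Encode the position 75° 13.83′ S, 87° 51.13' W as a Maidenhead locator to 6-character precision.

Offset from 180°W / 90°S: lon 92.1478°, lat 14.7695°.
Field: 92.1478/20 → 4 → E, 14.7695/10 → 1 → B; chars EB.
Square: 12.1478/2 → 6, 4.7695/1 → 4; chars 64.
Subsquare: 0.1478/0.0833333 → 1 → b, 0.7695/0.0416667 → 18 → s; chars bs.

EB64bs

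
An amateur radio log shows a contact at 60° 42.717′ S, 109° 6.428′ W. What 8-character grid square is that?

Offset from 180°W / 90°S: lon 70.89287°, lat 29.28805°.
Field (20°×10°, letters A–R): 70.89287/20 → 3 → D, 29.28805/10 → 2 → C; chars DC.
Square (2°×1°, digits 0–9): 10.89287/2 → 5, 9.28805/1 → 9; chars 59.
Subsquare (5′×2.5′, letters a–x): 0.89287/0.0833333 → 10 → k, 0.28805/0.0416667 → 6 → g; chars kg.
Extended square (30″×15″, digits 0–9): 0.05953/0.00833333 → 7, 0.03805/0.00416667 → 9; chars 79.

DC59kg79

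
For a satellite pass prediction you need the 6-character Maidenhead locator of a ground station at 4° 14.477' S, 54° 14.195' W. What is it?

GI25vs

Offset from 180°W / 90°S: lon 125.7634°, lat 85.7587°.
Field: lon ⌊125.7634/20⌋ = 6 → G; lat ⌊85.7587/10⌋ = 8 → I.
Square: lon ⌊5.7634/2⌋ = 2; lat ⌊5.7587/1⌋ = 5.
Subsquare: lon ⌊1.7634/0.0833333⌋ = 21 → v; lat ⌊0.7587/0.0416667⌋ = 18 → s.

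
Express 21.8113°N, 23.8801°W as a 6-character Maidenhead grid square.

Offset from 180°W / 90°S: lon 156.1199°, lat 111.8113°.
Field (20°×10°, letters A–R): 156.1199/20 → 7 → H, 111.8113/10 → 11 → L; chars HL.
Square (2°×1°, digits 0–9): 16.1199/2 → 8, 1.8113/1 → 1; chars 81.
Subsquare (5′×2.5′, letters a–x): 0.1199/0.0833333 → 1 → b, 0.8113/0.0416667 → 19 → t; chars bt.

HL81bt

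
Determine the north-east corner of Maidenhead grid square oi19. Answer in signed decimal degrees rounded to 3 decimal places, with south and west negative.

0.000, 104.000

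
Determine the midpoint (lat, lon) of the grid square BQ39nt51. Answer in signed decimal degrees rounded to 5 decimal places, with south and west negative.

79.79792, -152.87083

Field B=1, Q=16: +1·20° lon, +16·10° lat → SW at lon -160°, lat 70°.
Square 3, 9: +3·2° lon, +9·1° lat → SW at lon -154°, lat 79°.
Subsquare n=13, t=19: +13·0.0833333° lon, +19·0.0416667° lat → SW at lon -152.917°, lat 79.7917°.
Extended square 5, 1: +5·0.00833333° lon, +1·0.00416667° lat → SW at lon -152.875°, lat 79.7958°.
Cell spans 0.00833333° lon × 0.00416667° lat. Centre is SW corner plus half of each.
latitude 79.79792, longitude -152.87083.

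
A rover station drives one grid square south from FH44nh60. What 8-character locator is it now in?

FH44ng69

Latitude extended square 0; −1 → -1, wraps to 9, carry into subsquare.
Latitude subsquare h = 7; −1 → 6 = g.
The longitude characters are unchanged.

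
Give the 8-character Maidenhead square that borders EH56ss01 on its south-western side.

EH56rs90

Longitude extended square 0; −1 → -1, wraps to 9, carry into subsquare.
Longitude subsquare s = 18; −1 → 17 = r.
Latitude extended square 1; −1 → 0.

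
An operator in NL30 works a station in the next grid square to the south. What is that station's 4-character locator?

NK39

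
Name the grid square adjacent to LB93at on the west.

Longitude subsquare a = 0; −1 → -1, wraps to 23 = x, carry into square.
Longitude square 9; −1 → 8.
The latitude characters are unchanged.

LB83xt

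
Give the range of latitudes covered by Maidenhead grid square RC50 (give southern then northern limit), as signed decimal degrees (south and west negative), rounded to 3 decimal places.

-70.000, -69.000

Field R=17, C=2: +17·20° lon, +2·10° lat → SW at lon 160°, lat -70°.
Square 5, 0: +5·2° lon, +0·1° lat → SW at lon 170°, lat -70°.
Cell spans 2° lon × 1° lat.
south -70.000, north -69.000.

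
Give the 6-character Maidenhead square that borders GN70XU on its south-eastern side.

GN80at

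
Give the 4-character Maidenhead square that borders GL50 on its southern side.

GK59

Latitude square 0; −1 → -1, wraps to 9, carry into field.
Latitude field L = 11; −1 → 10 = K.
The longitude characters are unchanged.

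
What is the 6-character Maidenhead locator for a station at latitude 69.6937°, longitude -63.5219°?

Shift to the Maidenhead origin (180°W, 90°S): lon 116.4781, lat 159.6937.
Field: 116.4781/20 → 5 → F, 159.6937/10 → 15 → P; chars FP.
Square: 16.4781/2 → 8, 9.6937/1 → 9; chars 89.
Subsquare: 0.4781/0.0833333 → 5 → f, 0.6937/0.0416667 → 16 → q; chars fq.

FP89fq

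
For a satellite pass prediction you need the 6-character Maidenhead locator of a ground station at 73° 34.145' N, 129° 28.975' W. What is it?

CQ53gn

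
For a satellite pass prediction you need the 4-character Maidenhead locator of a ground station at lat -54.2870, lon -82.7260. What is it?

Shift to the Maidenhead origin (180°W, 90°S): lon 97.27, lat 35.71.
Field (20°×10°, letters A–R): lon ⌊97.27/20⌋ = 4 → E; lat ⌊35.71/10⌋ = 3 → D.
Square (2°×1°, digits 0–9): lon ⌊17.27/2⌋ = 8; lat ⌊5.71/1⌋ = 5.

ED85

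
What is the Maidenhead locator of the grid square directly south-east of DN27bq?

Longitude subsquare b = 1; +1 → 2 = c.
Latitude subsquare q = 16; −1 → 15 = p.

DN27cp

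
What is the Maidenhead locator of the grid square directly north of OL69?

Latitude square 9; +1 → 10, wraps to 0, carry into field.
Latitude field L = 11; +1 → 12 = M.
The longitude characters are unchanged.

OM60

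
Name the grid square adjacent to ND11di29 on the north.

Latitude extended square 9; +1 → 10, wraps to 0, carry into subsquare.
Latitude subsquare i = 8; +1 → 9 = j.
The longitude characters are unchanged.

ND11dj20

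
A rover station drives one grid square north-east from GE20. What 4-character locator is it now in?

GE31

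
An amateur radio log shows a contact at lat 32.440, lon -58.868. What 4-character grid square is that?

Shift to the Maidenhead origin (180°W, 90°S): lon 121.13, lat 122.44.
Field (20°×10°, letters A–R): lon ⌊121.13/20⌋ = 6 → G; lat ⌊122.44/10⌋ = 12 → M.
Square (2°×1°, digits 0–9): lon ⌊1.13/2⌋ = 0; lat ⌊2.44/1⌋ = 2.

GM02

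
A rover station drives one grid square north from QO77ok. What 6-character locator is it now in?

QO77ol

Latitude subsquare k = 10; +1 → 11 = l.
The longitude characters are unchanged.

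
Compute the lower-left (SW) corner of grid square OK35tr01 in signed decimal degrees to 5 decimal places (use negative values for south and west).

Field O=14, K=10: +14·20° lon, +10·10° lat → SW at lon 100°, lat 10°.
Square 3, 5: +3·2° lon, +5·1° lat → SW at lon 106°, lat 15°.
Subsquare t=19, r=17: +19·0.0833333° lon, +17·0.0416667° lat → SW at lon 107.583°, lat 15.7083°.
Extended square 0, 1: +0·0.00833333° lon, +1·0.00416667° lat → SW at lon 107.583°, lat 15.7125°.
latitude 15.71250, longitude 107.58333.

15.71250, 107.58333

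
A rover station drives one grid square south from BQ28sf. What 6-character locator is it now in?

BQ28se

Latitude subsquare f = 5; −1 → 4 = e.
The longitude characters are unchanged.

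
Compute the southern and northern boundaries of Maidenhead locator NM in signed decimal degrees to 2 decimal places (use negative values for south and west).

Field N=13, M=12: +13·20° lon, +12·10° lat → SW at lon 80°, lat 30°.
Cell spans 20° lon × 10° lat.
south 30.00, north 40.00.

30.00, 40.00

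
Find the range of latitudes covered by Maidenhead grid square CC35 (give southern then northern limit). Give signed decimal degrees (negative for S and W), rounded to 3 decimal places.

-65.000, -64.000

Field C=2, C=2: +2·20° lon, +2·10° lat → SW at lon -140°, lat -70°.
Square 3, 5: +3·2° lon, +5·1° lat → SW at lon -134°, lat -65°.
Cell spans 2° lon × 1° lat.
south -65.000, north -64.000.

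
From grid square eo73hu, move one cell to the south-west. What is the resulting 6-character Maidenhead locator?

EO73gt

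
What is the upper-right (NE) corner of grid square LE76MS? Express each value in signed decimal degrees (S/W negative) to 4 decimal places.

Field L=11, E=4: +11·20° lon, +4·10° lat → SW at lon 40°, lat -50°.
Square 7, 6: +7·2° lon, +6·1° lat → SW at lon 54°, lat -44°.
Subsquare m=12, s=18: +12·0.0833333° lon, +18·0.0416667° lat → SW at lon 55°, lat -43.25°.
Cell spans 0.0833333° lon × 0.0416667° lat. NE corner is SW corner plus one full cell.
latitude -43.2083, longitude 55.0833.

-43.2083, 55.0833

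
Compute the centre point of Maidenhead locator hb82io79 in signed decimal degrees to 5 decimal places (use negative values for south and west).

-77.37708, -23.27083

Field H=7, B=1: +7·20° lon, +1·10° lat → SW at lon -40°, lat -80°.
Square 8, 2: +8·2° lon, +2·1° lat → SW at lon -24°, lat -78°.
Subsquare i=8, o=14: +8·0.0833333° lon, +14·0.0416667° lat → SW at lon -23.3333°, lat -77.4167°.
Extended square 7, 9: +7·0.00833333° lon, +9·0.00416667° lat → SW at lon -23.275°, lat -77.3792°.
Cell spans 0.00833333° lon × 0.00416667° lat. Centre is SW corner plus half of each.
latitude -77.37708, longitude -23.27083.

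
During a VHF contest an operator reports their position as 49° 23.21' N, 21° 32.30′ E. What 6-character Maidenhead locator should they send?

KN09sj

Shift to the Maidenhead origin (180°W, 90°S): lon 201.5383, lat 139.3868.
Field: 201.5383/20 → 10 → K, 139.3868/10 → 13 → N; chars KN.
Square: 1.5383/2 → 0, 9.3868/1 → 9; chars 09.
Subsquare: 1.5383/0.0833333 → 18 → s, 0.3868/0.0416667 → 9 → j; chars sj.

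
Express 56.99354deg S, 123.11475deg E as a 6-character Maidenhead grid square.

Shift to the Maidenhead origin (180°W, 90°S): lon 303.1148, lat 33.0065.
Field: lon ⌊303.1148/20⌋ = 15 → P; lat ⌊33.0065/10⌋ = 3 → D.
Square: lon ⌊3.1148/2⌋ = 1; lat ⌊3.0065/1⌋ = 3.
Subsquare: lon ⌊1.1148/0.0833333⌋ = 13 → n; lat ⌊0.0065/0.0416667⌋ = 0 → a.

PD13na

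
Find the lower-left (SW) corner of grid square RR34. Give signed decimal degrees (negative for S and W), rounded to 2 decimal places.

Field R=17, R=17: +17·20° lon, +17·10° lat → SW at lon 160°, lat 80°.
Square 3, 4: +3·2° lon, +4·1° lat → SW at lon 166°, lat 84°.
latitude 84.00, longitude 166.00.

84.00, 166.00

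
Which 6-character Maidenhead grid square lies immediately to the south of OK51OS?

OK51or

Latitude subsquare s = 18; −1 → 17 = r.
The longitude characters are unchanged.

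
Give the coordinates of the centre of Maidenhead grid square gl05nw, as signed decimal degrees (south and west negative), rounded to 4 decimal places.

Field G=6, L=11: +6·20° lon, +11·10° lat → SW at lon -60°, lat 20°.
Square 0, 5: +0·2° lon, +5·1° lat → SW at lon -60°, lat 25°.
Subsquare n=13, w=22: +13·0.0833333° lon, +22·0.0416667° lat → SW at lon -58.9167°, lat 25.9167°.
Cell spans 0.0833333° lon × 0.0416667° lat. Centre is SW corner plus half of each.
latitude 25.9375, longitude -58.8750.

25.9375, -58.8750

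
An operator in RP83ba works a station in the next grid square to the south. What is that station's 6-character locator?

Latitude subsquare a = 0; −1 → -1, wraps to 23 = x, carry into square.
Latitude square 3; −1 → 2.
The longitude characters are unchanged.

RP82bx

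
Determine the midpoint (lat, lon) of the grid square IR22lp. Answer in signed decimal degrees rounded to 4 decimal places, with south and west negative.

82.6458, -15.0417

Field I=8, R=17: +8·20° lon, +17·10° lat → SW at lon -20°, lat 80°.
Square 2, 2: +2·2° lon, +2·1° lat → SW at lon -16°, lat 82°.
Subsquare l=11, p=15: +11·0.0833333° lon, +15·0.0416667° lat → SW at lon -15.0833°, lat 82.625°.
Cell spans 0.0833333° lon × 0.0416667° lat. Centre is SW corner plus half of each.
latitude 82.6458, longitude -15.0417.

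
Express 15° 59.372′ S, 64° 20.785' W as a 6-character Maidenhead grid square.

Shift to the Maidenhead origin (180°W, 90°S): lon 115.6536, lat 74.0105.
Field: lon ⌊115.6536/20⌋ = 5 → F; lat ⌊74.0105/10⌋ = 7 → H.
Square: lon ⌊15.6536/2⌋ = 7; lat ⌊4.0105/1⌋ = 4.
Subsquare: lon ⌊1.6536/0.0833333⌋ = 19 → t; lat ⌊0.0105/0.0416667⌋ = 0 → a.

FH74ta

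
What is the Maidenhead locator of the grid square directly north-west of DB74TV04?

DB74sv95

Longitude extended square 0; −1 → -1, wraps to 9, carry into subsquare.
Longitude subsquare t = 19; −1 → 18 = s.
Latitude extended square 4; +1 → 5.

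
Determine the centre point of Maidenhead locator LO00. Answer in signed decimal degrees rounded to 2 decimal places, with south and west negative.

Field L=11, O=14: +11·20° lon, +14·10° lat → SW at lon 40°, lat 50°.
Square 0, 0: +0·2° lon, +0·1° lat → SW at lon 40°, lat 50°.
Cell spans 2° lon × 1° lat. Centre is SW corner plus half of each.
latitude 50.50, longitude 41.00.

50.50, 41.00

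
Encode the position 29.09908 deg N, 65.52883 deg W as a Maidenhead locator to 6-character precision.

Shift to the Maidenhead origin (180°W, 90°S): lon 114.4712, lat 119.0991.
Field: 114.4712/20 → 5 → F, 119.0991/10 → 11 → L; chars FL.
Square: 14.4712/2 → 7, 9.0991/1 → 9; chars 79.
Subsquare: 0.4712/0.0833333 → 5 → f, 0.0991/0.0416667 → 2 → c; chars fc.

FL79fc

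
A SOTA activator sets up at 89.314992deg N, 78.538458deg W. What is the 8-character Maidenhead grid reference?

FR09rh55

Add 180° to longitude and 90° to latitude: 101.46154, 179.31499.
Field: lon ⌊101.46154/20⌋ = 5 → F; lat ⌊179.31499/10⌋ = 17 → R.
Square: lon ⌊1.46154/2⌋ = 0; lat ⌊9.31499/1⌋ = 9.
Subsquare: lon ⌊1.46154/0.0833333⌋ = 17 → r; lat ⌊0.31499/0.0416667⌋ = 7 → h.
Extended square: lon ⌊0.04488/0.00833333⌋ = 5; lat ⌊0.02333/0.00416667⌋ = 5.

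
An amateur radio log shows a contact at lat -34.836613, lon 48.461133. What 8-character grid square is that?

LF45fd59

Offset from 180°W / 90°S: lon 228.46113°, lat 55.16339°.
Field (20°×10°, letters A–R): lon ⌊228.46113/20⌋ = 11 → L; lat ⌊55.16339/10⌋ = 5 → F.
Square (2°×1°, digits 0–9): lon ⌊8.46113/2⌋ = 4; lat ⌊5.16339/1⌋ = 5.
Subsquare (5′×2.5′, letters a–x): lon ⌊0.46113/0.0833333⌋ = 5 → f; lat ⌊0.16339/0.0416667⌋ = 3 → d.
Extended square (30″×15″, digits 0–9): lon ⌊0.04447/0.00833333⌋ = 5; lat ⌊0.03839/0.00416667⌋ = 9.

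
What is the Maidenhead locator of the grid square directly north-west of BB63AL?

BB53xm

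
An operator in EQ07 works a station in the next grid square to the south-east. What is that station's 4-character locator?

EQ16

Longitude square 0; +1 → 1.
Latitude square 7; −1 → 6.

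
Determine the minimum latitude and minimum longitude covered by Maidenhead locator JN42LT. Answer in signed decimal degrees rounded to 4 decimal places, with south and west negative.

42.7917, 8.9167

Field J=9, N=13: +9·20° lon, +13·10° lat → SW at lon 0°, lat 40°.
Square 4, 2: +4·2° lon, +2·1° lat → SW at lon 8°, lat 42°.
Subsquare l=11, t=19: +11·0.0833333° lon, +19·0.0416667° lat → SW at lon 8.91667°, lat 42.7917°.
latitude 42.7917, longitude 8.9167.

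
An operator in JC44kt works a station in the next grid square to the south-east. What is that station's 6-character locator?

JC44ls

Longitude subsquare k = 10; +1 → 11 = l.
Latitude subsquare t = 19; −1 → 18 = s.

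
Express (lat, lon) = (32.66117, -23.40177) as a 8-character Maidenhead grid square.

HM82hp18

Add 180° to longitude and 90° to latitude: 156.59823, 122.66117.
Field: 156.59823/20 → 7 → H, 122.66117/10 → 12 → M; chars HM.
Square: 16.59823/2 → 8, 2.66117/1 → 2; chars 82.
Subsquare: 0.59823/0.0833333 → 7 → h, 0.66117/0.0416667 → 15 → p; chars hp.
Extended square: 0.01490/0.00833333 → 1, 0.03617/0.00416667 → 8; chars 18.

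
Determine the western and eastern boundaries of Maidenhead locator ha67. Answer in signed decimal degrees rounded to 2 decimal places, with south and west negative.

-28.00, -26.00

Field H=7, A=0: +7·20° lon, +0·10° lat → SW at lon -40°, lat -90°.
Square 6, 7: +6·2° lon, +7·1° lat → SW at lon -28°, lat -83°.
Cell spans 2° lon × 1° lat.
west -28.00, east -26.00.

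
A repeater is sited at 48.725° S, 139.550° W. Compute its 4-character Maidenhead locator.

Offset from 180°W / 90°S: lon 40.45°, lat 41.27°.
Field (20°×10°, letters A–R): lon ⌊40.45/20⌋ = 2 → C; lat ⌊41.27/10⌋ = 4 → E.
Square (2°×1°, digits 0–9): lon ⌊0.45/2⌋ = 0; lat ⌊1.27/1⌋ = 1.

CE01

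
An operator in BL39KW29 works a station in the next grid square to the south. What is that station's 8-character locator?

Latitude extended square 9; −1 → 8.
The longitude characters are unchanged.

BL39kw28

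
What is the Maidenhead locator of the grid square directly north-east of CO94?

Longitude square 9; +1 → 10, wraps to 0, carry into field.
Longitude field C = 2; +1 → 3 = D.
Latitude square 4; +1 → 5.

DO05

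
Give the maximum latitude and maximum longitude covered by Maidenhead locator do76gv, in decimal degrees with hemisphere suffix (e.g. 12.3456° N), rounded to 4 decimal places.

56.9167° N, 105.4167° W

Field D=3, O=14: +3·20° lon, +14·10° lat → SW at lon -120°, lat 50°.
Square 7, 6: +7·2° lon, +6·1° lat → SW at lon -106°, lat 56°.
Subsquare g=6, v=21: +6·0.0833333° lon, +21·0.0416667° lat → SW at lon -105.5°, lat 56.875°.
Cell spans 0.0833333° lon × 0.0416667° lat. NE corner is SW corner plus one full cell.
latitude 56.9167° N, longitude 105.4167° W.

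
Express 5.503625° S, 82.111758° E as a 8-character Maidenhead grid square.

NI14bl39

Offset from 180°W / 90°S: lon 262.11176°, lat 84.49638°.
Field (20°×10°, letters A–R): lon ⌊262.11176/20⌋ = 13 → N; lat ⌊84.49638/10⌋ = 8 → I.
Square (2°×1°, digits 0–9): lon ⌊2.11176/2⌋ = 1; lat ⌊4.49638/1⌋ = 4.
Subsquare (5′×2.5′, letters a–x): lon ⌊0.11176/0.0833333⌋ = 1 → b; lat ⌊0.49638/0.0416667⌋ = 11 → l.
Extended square (30″×15″, digits 0–9): lon ⌊0.02842/0.00833333⌋ = 3; lat ⌊0.03804/0.00416667⌋ = 9.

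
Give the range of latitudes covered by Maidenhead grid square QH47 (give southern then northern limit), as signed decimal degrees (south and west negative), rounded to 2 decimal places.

Field Q=16, H=7: +16·20° lon, +7·10° lat → SW at lon 140°, lat -20°.
Square 4, 7: +4·2° lon, +7·1° lat → SW at lon 148°, lat -13°.
Cell spans 2° lon × 1° lat.
south -13.00, north -12.00.

-13.00, -12.00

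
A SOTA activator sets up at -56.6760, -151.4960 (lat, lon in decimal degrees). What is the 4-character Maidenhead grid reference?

BD43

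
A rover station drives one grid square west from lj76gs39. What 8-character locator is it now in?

LJ76gs29

Longitude extended square 3; −1 → 2.
The latitude characters are unchanged.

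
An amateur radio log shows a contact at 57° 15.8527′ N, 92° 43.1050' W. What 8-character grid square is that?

EO37pg33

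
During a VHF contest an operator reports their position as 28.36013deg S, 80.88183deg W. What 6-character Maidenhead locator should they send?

EG91np

Shift to the Maidenhead origin (180°W, 90°S): lon 99.1182, lat 61.6399.
Field (20°×10°, letters A–R): lon ⌊99.1182/20⌋ = 4 → E; lat ⌊61.6399/10⌋ = 6 → G.
Square (2°×1°, digits 0–9): lon ⌊19.1182/2⌋ = 9; lat ⌊1.6399/1⌋ = 1.
Subsquare (5′×2.5′, letters a–x): lon ⌊1.1182/0.0833333⌋ = 13 → n; lat ⌊0.6399/0.0416667⌋ = 15 → p.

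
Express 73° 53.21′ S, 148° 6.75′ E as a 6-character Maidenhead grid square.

QB46bc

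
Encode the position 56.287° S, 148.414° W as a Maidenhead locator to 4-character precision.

BD53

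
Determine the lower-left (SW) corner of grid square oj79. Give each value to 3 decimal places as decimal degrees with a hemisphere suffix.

9.000° N, 114.000° E

Field O=14, J=9: +14·20° lon, +9·10° lat → SW at lon 100°, lat 0°.
Square 7, 9: +7·2° lon, +9·1° lat → SW at lon 114°, lat 9°.
latitude 9.000° N, longitude 114.000° E.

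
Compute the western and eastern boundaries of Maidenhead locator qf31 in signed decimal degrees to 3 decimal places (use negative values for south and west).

146.000, 148.000

Field Q=16, F=5: +16·20° lon, +5·10° lat → SW at lon 140°, lat -40°.
Square 3, 1: +3·2° lon, +1·1° lat → SW at lon 146°, lat -39°.
Cell spans 2° lon × 1° lat.
west 146.000, east 148.000.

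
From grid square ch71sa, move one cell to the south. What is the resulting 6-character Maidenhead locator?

CH70sx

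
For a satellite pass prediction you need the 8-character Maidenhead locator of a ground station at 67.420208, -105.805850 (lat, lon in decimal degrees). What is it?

DP77ck30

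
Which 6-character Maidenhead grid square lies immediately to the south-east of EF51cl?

Longitude subsquare c = 2; +1 → 3 = d.
Latitude subsquare l = 11; −1 → 10 = k.

EF51dk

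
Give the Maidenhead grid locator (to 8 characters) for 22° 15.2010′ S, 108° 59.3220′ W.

DG57mr19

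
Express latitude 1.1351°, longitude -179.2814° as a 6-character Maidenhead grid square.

AJ01id

Offset from 180°W / 90°S: lon 0.7186°, lat 91.1351°.
Field (20°×10°, letters A–R): lon ⌊0.7186/20⌋ = 0 → A; lat ⌊91.1351/10⌋ = 9 → J.
Square (2°×1°, digits 0–9): lon ⌊0.7186/2⌋ = 0; lat ⌊1.1351/1⌋ = 1.
Subsquare (5′×2.5′, letters a–x): lon ⌊0.7186/0.0833333⌋ = 8 → i; lat ⌊0.1351/0.0416667⌋ = 3 → d.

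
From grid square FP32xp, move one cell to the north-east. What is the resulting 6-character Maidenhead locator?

Longitude subsquare x = 23; +1 → 24, wraps to 0 = a, carry into square.
Longitude square 3; +1 → 4.
Latitude subsquare p = 15; +1 → 16 = q.

FP42aq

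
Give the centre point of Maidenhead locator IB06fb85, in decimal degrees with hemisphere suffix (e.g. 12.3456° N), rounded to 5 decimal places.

Field I=8, B=1: +8·20° lon, +1·10° lat → SW at lon -20°, lat -80°.
Square 0, 6: +0·2° lon, +6·1° lat → SW at lon -20°, lat -74°.
Subsquare f=5, b=1: +5·0.0833333° lon, +1·0.0416667° lat → SW at lon -19.5833°, lat -73.9583°.
Extended square 8, 5: +8·0.00833333° lon, +5·0.00416667° lat → SW at lon -19.5167°, lat -73.9375°.
Cell spans 0.00833333° lon × 0.00416667° lat. Centre is SW corner plus half of each.
latitude 73.93542° S, longitude 19.51250° W.

73.93542° S, 19.51250° W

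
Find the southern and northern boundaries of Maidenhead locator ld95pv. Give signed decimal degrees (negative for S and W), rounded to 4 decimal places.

-54.1250, -54.0833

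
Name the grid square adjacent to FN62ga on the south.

FN61gx

Latitude subsquare a = 0; −1 → -1, wraps to 23 = x, carry into square.
Latitude square 2; −1 → 1.
The longitude characters are unchanged.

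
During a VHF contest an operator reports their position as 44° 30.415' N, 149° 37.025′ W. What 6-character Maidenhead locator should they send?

BN54em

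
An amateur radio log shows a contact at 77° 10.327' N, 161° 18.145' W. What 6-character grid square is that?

AQ97ie

Shift to the Maidenhead origin (180°W, 90°S): lon 18.6976, lat 167.1721.
Field: lon ⌊18.6976/20⌋ = 0 → A; lat ⌊167.1721/10⌋ = 16 → Q.
Square: lon ⌊18.6976/2⌋ = 9; lat ⌊7.1721/1⌋ = 7.
Subsquare: lon ⌊0.6976/0.0833333⌋ = 8 → i; lat ⌊0.1721/0.0416667⌋ = 4 → e.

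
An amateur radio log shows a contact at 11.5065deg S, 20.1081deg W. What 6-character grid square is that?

Shift to the Maidenhead origin (180°W, 90°S): lon 159.8919, lat 78.4935.
Field: 159.8919/20 → 7 → H, 78.4935/10 → 7 → H; chars HH.
Square: 19.8919/2 → 9, 8.4935/1 → 8; chars 98.
Subsquare: 1.8919/0.0833333 → 22 → w, 0.4935/0.0416667 → 11 → l; chars wl.

HH98wl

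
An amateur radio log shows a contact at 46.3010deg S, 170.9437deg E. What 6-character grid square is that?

RE53lq

Offset from 180°W / 90°S: lon 350.9437°, lat 43.6990°.
Field: 350.9437/20 → 17 → R, 43.6990/10 → 4 → E; chars RE.
Square: 10.9437/2 → 5, 3.6990/1 → 3; chars 53.
Subsquare: 0.9437/0.0833333 → 11 → l, 0.6990/0.0416667 → 16 → q; chars lq.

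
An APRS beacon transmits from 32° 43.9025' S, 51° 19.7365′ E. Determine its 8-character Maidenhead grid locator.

LF57pg94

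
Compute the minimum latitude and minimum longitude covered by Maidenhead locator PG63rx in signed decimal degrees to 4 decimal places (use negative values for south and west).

Field P=15, G=6: +15·20° lon, +6·10° lat → SW at lon 120°, lat -30°.
Square 6, 3: +6·2° lon, +3·1° lat → SW at lon 132°, lat -27°.
Subsquare r=17, x=23: +17·0.0833333° lon, +23·0.0416667° lat → SW at lon 133.417°, lat -26.0417°.
latitude -26.0417, longitude 133.4167.

-26.0417, 133.4167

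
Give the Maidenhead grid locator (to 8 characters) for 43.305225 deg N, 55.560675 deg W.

Add 180° to longitude and 90° to latitude: 124.43932, 133.30523.
Field: lon ⌊124.43932/20⌋ = 6 → G; lat ⌊133.30523/10⌋ = 13 → N.
Square: lon ⌊4.43932/2⌋ = 2; lat ⌊3.30523/1⌋ = 3.
Subsquare: lon ⌊0.43932/0.0833333⌋ = 5 → f; lat ⌊0.30523/0.0416667⌋ = 7 → h.
Extended square: lon ⌊0.02266/0.00833333⌋ = 2; lat ⌊0.01356/0.00416667⌋ = 3.

GN23fh23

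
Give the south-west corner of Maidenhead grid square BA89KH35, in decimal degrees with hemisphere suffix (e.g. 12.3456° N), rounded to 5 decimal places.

80.68750° S, 143.14167° W

Field B=1, A=0: +1·20° lon, +0·10° lat → SW at lon -160°, lat -90°.
Square 8, 9: +8·2° lon, +9·1° lat → SW at lon -144°, lat -81°.
Subsquare k=10, h=7: +10·0.0833333° lon, +7·0.0416667° lat → SW at lon -143.167°, lat -80.7083°.
Extended square 3, 5: +3·0.00833333° lon, +5·0.00416667° lat → SW at lon -143.142°, lat -80.6875°.
latitude 80.68750° S, longitude 143.14167° W.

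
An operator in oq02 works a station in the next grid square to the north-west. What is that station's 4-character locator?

Longitude square 0; −1 → -1, wraps to 9, carry into field.
Longitude field O = 14; −1 → 13 = N.
Latitude square 2; +1 → 3.

NQ93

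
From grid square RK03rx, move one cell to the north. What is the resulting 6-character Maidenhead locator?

RK04ra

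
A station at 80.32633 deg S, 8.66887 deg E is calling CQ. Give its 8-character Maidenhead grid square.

JA49iq01

Offset from 180°W / 90°S: lon 188.66887°, lat 9.67367°.
Field: 188.66887/20 → 9 → J, 9.67367/10 → 0 → A; chars JA.
Square: 8.66887/2 → 4, 9.67367/1 → 9; chars 49.
Subsquare: 0.66887/0.0833333 → 8 → i, 0.67367/0.0416667 → 16 → q; chars iq.
Extended square: 0.00220/0.00833333 → 0, 0.00700/0.00416667 → 1; chars 01.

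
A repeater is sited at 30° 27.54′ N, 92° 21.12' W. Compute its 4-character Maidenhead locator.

EM30

Shift to the Maidenhead origin (180°W, 90°S): lon 87.65, lat 120.46.
Field (20°×10°, letters A–R): lon ⌊87.65/20⌋ = 4 → E; lat ⌊120.46/10⌋ = 12 → M.
Square (2°×1°, digits 0–9): lon ⌊7.65/2⌋ = 3; lat ⌊0.46/1⌋ = 0.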